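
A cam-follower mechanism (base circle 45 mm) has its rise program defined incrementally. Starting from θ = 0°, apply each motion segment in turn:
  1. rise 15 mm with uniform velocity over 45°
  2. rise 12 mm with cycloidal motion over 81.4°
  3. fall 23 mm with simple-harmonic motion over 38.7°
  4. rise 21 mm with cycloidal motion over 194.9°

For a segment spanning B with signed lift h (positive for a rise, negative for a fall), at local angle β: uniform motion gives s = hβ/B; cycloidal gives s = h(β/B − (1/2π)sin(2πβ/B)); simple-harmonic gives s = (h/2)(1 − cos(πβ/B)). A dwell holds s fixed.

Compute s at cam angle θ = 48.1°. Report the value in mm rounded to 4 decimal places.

seg 1 [0°–45°] uniform, h=15: full span → s += 15 → s = 15.0000
seg 2 [45°–126.4°] cycloidal, h=12: θ=48.1° here. β=3.1, B=81.4. 12·(0.0381 − sin(2π·0.0381)/(2π)) = 0.0043 → s = 15.0043

15.0043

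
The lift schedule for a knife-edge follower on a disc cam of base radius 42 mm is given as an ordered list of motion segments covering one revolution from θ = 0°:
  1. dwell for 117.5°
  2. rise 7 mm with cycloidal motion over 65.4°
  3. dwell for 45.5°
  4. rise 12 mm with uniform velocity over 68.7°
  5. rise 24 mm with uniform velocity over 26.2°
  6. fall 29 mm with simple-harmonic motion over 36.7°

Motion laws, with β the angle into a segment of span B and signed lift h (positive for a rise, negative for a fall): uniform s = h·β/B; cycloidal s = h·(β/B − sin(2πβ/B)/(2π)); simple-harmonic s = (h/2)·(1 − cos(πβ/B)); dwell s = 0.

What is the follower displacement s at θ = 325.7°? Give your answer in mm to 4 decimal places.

seg 1 [0°–117.5°] dwell: s stays 0.0000
seg 2 [117.5°–182.9°] cycloidal, h=7: full span → s += 7 → s = 7.0000
seg 3 [182.9°–228.4°] dwell: s stays 7.0000
seg 4 [228.4°–297.1°] uniform, h=12: full span → s += 12 → s = 19.0000
seg 5 [297.1°–323.3°] uniform, h=24: full span → s += 24 → s = 43.0000
seg 6 [323.3°–360°] simple-harmonic, h=-29: θ=325.7° here. β=2.4, B=36.7. -29/2·(1 − cos(π·0.0654)) = -0.3049 → s = 42.6951

42.6951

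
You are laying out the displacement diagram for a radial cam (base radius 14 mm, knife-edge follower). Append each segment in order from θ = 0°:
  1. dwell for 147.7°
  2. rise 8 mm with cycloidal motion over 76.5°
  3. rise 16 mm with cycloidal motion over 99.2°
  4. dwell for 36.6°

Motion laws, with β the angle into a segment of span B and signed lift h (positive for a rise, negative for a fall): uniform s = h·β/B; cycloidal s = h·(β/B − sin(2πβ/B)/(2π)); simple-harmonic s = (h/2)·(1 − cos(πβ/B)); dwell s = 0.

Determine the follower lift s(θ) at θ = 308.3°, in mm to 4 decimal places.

seg 1 [0°–147.7°] dwell: s stays 0.0000
seg 2 [147.7°–224.2°] cycloidal, h=8: full span → s += 8 → s = 8.0000
seg 3 [224.2°–323.4°] cycloidal, h=16: θ=308.3° here. β=84.1, B=99.2. 16·(0.8478 − sin(2π·0.8478)/(2π)) = 15.6453 → s = 23.6453

23.6453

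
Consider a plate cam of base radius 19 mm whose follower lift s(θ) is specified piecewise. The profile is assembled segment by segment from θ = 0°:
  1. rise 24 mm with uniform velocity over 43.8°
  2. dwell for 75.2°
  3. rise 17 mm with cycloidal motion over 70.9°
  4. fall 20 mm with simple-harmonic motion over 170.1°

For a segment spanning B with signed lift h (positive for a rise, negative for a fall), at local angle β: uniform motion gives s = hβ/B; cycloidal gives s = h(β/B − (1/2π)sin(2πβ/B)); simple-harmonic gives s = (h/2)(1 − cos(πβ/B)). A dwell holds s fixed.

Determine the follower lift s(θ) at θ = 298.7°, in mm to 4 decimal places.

seg 1 [0°–43.8°] uniform, h=24: full span → s += 24 → s = 24.0000
seg 2 [43.8°–119°] dwell: s stays 24.0000
seg 3 [119°–189.9°] cycloidal, h=17: full span → s += 17 → s = 41.0000
seg 4 [189.9°–360°] simple-harmonic, h=-20: θ=298.7° here. β=108.8, B=170.1. -20/2·(1 − cos(π·0.6396)) = -14.2471 → s = 26.7529

26.7529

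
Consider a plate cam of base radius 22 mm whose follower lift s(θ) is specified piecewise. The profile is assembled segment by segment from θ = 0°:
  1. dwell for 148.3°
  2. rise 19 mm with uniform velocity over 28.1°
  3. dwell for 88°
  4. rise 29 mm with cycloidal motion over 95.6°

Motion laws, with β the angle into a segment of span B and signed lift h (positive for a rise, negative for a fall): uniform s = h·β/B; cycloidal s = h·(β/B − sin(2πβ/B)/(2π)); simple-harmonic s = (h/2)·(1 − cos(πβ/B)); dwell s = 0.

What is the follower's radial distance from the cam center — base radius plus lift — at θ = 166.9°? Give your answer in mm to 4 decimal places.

seg 1 [0°–148.3°] dwell: s stays 0.0000
seg 2 [148.3°–176.4°] uniform, h=19: θ=166.9° here. β=18.6, B=28.1. 19·18.6/28.1 = 12.5765 → s = 12.5765
radial distance = base radius + s = 22 + 12.5765 = 34.5765

34.5765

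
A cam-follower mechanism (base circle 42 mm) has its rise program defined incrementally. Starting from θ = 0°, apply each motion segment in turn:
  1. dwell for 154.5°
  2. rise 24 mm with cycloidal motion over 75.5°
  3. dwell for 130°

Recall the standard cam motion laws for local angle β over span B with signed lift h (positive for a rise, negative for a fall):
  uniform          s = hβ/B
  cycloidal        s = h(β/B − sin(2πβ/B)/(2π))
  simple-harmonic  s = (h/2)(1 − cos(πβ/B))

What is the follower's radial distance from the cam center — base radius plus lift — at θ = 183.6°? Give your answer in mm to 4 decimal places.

seg 1 [0°–154.5°] dwell: s stays 0.0000
seg 2 [154.5°–230°] cycloidal, h=24: θ=183.6° here. β=29.1, B=75.5. 24·(0.3854 − sin(2π·0.3854)/(2π)) = 6.7321 → s = 6.7321
radial distance = base radius + s = 42 + 6.7321 = 48.7321

48.7321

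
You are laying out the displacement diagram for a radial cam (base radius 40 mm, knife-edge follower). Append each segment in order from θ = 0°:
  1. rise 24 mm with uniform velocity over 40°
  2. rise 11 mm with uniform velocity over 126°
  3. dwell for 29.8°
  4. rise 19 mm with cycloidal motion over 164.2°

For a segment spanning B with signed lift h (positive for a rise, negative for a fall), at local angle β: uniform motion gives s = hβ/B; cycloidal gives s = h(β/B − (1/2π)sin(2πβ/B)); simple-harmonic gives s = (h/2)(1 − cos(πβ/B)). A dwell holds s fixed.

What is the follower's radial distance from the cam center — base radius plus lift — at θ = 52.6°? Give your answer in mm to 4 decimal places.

seg 1 [0°–40°] uniform, h=24: full span → s += 24 → s = 24.0000
seg 2 [40°–166°] uniform, h=11: θ=52.6° here. β=12.6, B=126. 11·12.6/126 = 1.1000 → s = 25.1000
radial distance = base radius + s = 40 + 25.1000 = 65.1000

65.1000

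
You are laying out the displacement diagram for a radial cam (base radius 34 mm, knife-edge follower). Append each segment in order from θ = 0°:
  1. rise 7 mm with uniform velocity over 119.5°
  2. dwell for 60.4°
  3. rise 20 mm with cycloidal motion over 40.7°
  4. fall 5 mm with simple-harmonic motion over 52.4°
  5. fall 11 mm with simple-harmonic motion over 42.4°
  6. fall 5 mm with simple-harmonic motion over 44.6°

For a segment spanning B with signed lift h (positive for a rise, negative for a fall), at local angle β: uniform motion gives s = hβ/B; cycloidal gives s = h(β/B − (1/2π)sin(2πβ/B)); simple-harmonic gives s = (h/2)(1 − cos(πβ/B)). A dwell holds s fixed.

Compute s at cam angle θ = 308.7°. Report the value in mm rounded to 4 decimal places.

seg 1 [0°–119.5°] uniform, h=7: full span → s += 7 → s = 7.0000
seg 2 [119.5°–179.9°] dwell: s stays 7.0000
seg 3 [179.9°–220.6°] cycloidal, h=20: full span → s += 20 → s = 27.0000
seg 4 [220.6°–273°] simple-harmonic, h=-5: full span → s += -5 → s = 22.0000
seg 5 [273°–315.4°] simple-harmonic, h=-11: θ=308.7° here. β=35.7, B=42.4. -11/2·(1 − cos(π·0.8420)) = -10.3361 → s = 11.6639

11.6639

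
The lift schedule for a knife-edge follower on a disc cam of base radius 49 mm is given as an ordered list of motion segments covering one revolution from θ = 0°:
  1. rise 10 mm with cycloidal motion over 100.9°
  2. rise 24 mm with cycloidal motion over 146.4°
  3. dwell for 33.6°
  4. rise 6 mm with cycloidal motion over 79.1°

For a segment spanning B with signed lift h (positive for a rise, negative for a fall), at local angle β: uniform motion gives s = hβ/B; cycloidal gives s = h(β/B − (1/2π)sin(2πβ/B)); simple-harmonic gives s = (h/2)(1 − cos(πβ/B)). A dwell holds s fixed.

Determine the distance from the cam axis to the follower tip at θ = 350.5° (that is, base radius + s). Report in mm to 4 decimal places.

seg 1 [0°–100.9°] cycloidal, h=10: full span → s += 10 → s = 10.0000
seg 2 [100.9°–247.3°] cycloidal, h=24: full span → s += 24 → s = 34.0000
seg 3 [247.3°–280.9°] dwell: s stays 34.0000
seg 4 [280.9°–360°] cycloidal, h=6: θ=350.5° here. β=69.6, B=79.1. 6·(0.8799 − sin(2π·0.8799)/(2π)) = 5.9335 → s = 39.9335
radial distance = base radius + s = 49 + 39.9335 = 88.9335

88.9335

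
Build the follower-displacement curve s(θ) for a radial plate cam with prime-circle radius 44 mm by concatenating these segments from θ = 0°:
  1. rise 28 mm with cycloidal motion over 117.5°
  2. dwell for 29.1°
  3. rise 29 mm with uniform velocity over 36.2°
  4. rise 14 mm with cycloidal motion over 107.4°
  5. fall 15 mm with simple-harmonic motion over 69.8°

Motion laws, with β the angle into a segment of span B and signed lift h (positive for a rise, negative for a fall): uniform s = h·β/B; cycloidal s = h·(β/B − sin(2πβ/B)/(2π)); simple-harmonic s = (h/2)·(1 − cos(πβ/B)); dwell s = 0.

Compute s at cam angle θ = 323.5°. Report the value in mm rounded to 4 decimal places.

seg 1 [0°–117.5°] cycloidal, h=28: full span → s += 28 → s = 28.0000
seg 2 [117.5°–146.6°] dwell: s stays 28.0000
seg 3 [146.6°–182.8°] uniform, h=29: full span → s += 29 → s = 57.0000
seg 4 [182.8°–290.2°] cycloidal, h=14: full span → s += 14 → s = 71.0000
seg 5 [290.2°–360°] simple-harmonic, h=-15: θ=323.5° here. β=33.3, B=69.8. -15/2·(1 − cos(π·0.4771)) = -6.9604 → s = 64.0396

64.0396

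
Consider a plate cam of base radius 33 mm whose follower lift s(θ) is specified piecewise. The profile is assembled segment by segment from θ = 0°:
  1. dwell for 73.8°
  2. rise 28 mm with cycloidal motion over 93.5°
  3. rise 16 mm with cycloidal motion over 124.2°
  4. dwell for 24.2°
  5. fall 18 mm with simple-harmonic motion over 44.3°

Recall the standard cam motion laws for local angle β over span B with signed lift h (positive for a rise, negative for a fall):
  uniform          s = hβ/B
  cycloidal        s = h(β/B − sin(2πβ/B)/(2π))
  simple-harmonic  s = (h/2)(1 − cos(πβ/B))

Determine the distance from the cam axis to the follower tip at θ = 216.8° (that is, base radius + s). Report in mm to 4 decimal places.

seg 1 [0°–73.8°] dwell: s stays 0.0000
seg 2 [73.8°–167.3°] cycloidal, h=28: full span → s += 28 → s = 28.0000
seg 3 [167.3°–291.5°] cycloidal, h=16: θ=216.8° here. β=49.5, B=124.2. 16·(0.3986 − sin(2π·0.3986)/(2π)) = 4.8613 → s = 32.8613
radial distance = base radius + s = 33 + 32.8613 = 65.8613

65.8613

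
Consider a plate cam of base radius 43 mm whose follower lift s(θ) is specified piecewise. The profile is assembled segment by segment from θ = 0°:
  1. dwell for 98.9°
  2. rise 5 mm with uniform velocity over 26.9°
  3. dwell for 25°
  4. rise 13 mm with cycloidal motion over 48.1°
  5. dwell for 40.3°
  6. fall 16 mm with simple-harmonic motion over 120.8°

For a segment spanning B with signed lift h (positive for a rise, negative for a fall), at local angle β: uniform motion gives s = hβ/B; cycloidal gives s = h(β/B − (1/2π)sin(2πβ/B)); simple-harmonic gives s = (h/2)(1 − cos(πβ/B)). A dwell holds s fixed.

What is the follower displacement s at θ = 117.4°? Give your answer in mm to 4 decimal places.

seg 1 [0°–98.9°] dwell: s stays 0.0000
seg 2 [98.9°–125.8°] uniform, h=5: θ=117.4° here. β=18.5, B=26.9. 5·18.5/26.9 = 3.4387 → s = 3.4387

3.4387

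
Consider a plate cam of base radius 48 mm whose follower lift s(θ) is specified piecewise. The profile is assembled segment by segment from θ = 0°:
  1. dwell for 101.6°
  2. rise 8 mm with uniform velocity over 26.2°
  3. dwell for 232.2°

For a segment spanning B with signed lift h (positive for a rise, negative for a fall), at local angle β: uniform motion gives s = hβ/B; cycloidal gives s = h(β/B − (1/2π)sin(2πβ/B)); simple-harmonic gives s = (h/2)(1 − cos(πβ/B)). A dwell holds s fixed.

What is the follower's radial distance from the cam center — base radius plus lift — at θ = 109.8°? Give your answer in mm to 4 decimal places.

seg 1 [0°–101.6°] dwell: s stays 0.0000
seg 2 [101.6°–127.8°] uniform, h=8: θ=109.8° here. β=8.2, B=26.2. 8·8.2/26.2 = 2.5038 → s = 2.5038
radial distance = base radius + s = 48 + 2.5038 = 50.5038

50.5038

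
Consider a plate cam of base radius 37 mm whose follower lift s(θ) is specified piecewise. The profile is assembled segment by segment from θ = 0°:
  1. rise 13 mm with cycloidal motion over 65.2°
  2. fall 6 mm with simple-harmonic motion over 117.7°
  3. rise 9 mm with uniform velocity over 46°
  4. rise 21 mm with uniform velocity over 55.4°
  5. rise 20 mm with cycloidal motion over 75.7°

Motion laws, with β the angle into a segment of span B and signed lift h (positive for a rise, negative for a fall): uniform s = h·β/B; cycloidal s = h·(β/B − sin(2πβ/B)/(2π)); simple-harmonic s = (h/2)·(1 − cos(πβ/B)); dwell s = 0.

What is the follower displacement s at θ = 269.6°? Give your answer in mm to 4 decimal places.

seg 1 [0°–65.2°] cycloidal, h=13: full span → s += 13 → s = 13.0000
seg 2 [65.2°–182.9°] simple-harmonic, h=-6: full span → s += -6 → s = 7.0000
seg 3 [182.9°–228.9°] uniform, h=9: full span → s += 9 → s = 16.0000
seg 4 [228.9°–284.3°] uniform, h=21: θ=269.6° here. β=40.7, B=55.4. 21·40.7/55.4 = 15.4278 → s = 31.4278

31.4278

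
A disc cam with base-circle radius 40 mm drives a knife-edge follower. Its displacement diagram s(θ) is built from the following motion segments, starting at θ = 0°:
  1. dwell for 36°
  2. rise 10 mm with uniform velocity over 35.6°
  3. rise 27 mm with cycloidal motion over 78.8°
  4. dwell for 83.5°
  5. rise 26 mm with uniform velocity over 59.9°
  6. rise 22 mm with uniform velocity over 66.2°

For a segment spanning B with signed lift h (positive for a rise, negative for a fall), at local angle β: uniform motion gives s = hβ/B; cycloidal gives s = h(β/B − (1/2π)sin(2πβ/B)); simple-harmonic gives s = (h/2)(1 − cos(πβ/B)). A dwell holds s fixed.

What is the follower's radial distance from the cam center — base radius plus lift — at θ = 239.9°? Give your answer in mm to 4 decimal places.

seg 1 [0°–36°] dwell: s stays 0.0000
seg 2 [36°–71.6°] uniform, h=10: full span → s += 10 → s = 10.0000
seg 3 [71.6°–150.4°] cycloidal, h=27: full span → s += 27 → s = 37.0000
seg 4 [150.4°–233.9°] dwell: s stays 37.0000
seg 5 [233.9°–293.8°] uniform, h=26: θ=239.9° here. β=6, B=59.9. 26·6/59.9 = 2.6043 → s = 39.6043
radial distance = base radius + s = 40 + 39.6043 = 79.6043

79.6043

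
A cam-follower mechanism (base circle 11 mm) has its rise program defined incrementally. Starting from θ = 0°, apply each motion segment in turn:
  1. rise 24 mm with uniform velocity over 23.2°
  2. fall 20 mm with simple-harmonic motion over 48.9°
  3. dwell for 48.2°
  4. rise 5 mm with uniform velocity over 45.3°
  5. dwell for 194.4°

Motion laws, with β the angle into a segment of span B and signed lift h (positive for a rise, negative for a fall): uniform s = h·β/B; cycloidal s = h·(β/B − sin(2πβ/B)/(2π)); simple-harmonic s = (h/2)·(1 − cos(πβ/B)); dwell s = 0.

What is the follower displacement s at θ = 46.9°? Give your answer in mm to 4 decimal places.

seg 1 [0°–23.2°] uniform, h=24: full span → s += 24 → s = 24.0000
seg 2 [23.2°–72.1°] simple-harmonic, h=-20: θ=46.9° here. β=23.7, B=48.9. -20/2·(1 − cos(π·0.4847)) = -9.5183 → s = 14.4817

14.4817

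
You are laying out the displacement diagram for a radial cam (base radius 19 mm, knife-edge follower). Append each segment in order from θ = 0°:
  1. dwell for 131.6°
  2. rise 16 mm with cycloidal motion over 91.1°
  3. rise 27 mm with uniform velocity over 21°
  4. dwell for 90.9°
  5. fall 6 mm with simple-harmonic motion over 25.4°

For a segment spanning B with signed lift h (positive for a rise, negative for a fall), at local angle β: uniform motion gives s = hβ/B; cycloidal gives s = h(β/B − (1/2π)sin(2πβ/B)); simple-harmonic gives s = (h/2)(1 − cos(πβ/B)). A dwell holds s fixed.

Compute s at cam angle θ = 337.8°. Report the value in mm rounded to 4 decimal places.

seg 1 [0°–131.6°] dwell: s stays 0.0000
seg 2 [131.6°–222.7°] cycloidal, h=16: full span → s += 16 → s = 16.0000
seg 3 [222.7°–243.7°] uniform, h=27: full span → s += 27 → s = 43.0000
seg 4 [243.7°–334.6°] dwell: s stays 43.0000
seg 5 [334.6°–360°] simple-harmonic, h=-6: θ=337.8° here. β=3.2, B=25.4. -6/2·(1 − cos(π·0.1260)) = -0.2319 → s = 42.7681

42.7681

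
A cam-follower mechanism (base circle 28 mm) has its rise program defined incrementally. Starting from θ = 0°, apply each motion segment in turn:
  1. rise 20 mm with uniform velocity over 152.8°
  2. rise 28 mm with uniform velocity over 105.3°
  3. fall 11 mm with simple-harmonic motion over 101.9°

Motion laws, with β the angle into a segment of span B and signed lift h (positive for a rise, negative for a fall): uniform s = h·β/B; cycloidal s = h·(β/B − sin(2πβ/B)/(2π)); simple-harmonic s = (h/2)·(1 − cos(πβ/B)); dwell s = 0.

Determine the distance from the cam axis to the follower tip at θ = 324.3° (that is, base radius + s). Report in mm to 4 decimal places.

seg 1 [0°–152.8°] uniform, h=20: full span → s += 20 → s = 20.0000
seg 2 [152.8°–258.1°] uniform, h=28: full span → s += 28 → s = 48.0000
seg 3 [258.1°–360°] simple-harmonic, h=-11: θ=324.3° here. β=66.2, B=101.9. -11/2·(1 − cos(π·0.6497)) = -7.9917 → s = 40.0083
radial distance = base radius + s = 28 + 40.0083 = 68.0083

68.0083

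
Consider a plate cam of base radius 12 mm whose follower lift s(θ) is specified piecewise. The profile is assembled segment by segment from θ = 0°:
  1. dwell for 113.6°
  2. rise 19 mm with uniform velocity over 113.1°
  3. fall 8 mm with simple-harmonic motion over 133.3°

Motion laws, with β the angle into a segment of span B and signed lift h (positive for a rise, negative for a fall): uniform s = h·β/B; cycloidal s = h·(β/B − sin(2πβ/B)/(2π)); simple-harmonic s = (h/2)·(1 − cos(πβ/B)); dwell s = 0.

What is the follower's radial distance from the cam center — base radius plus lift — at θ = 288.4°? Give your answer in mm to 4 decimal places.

seg 1 [0°–113.6°] dwell: s stays 0.0000
seg 2 [113.6°–226.7°] uniform, h=19: full span → s += 19 → s = 19.0000
seg 3 [226.7°–360°] simple-harmonic, h=-8: θ=288.4° here. β=61.7, B=133.3. -8/2·(1 − cos(π·0.4629)) = -3.5344 → s = 15.4656
radial distance = base radius + s = 12 + 15.4656 = 27.4656

27.4656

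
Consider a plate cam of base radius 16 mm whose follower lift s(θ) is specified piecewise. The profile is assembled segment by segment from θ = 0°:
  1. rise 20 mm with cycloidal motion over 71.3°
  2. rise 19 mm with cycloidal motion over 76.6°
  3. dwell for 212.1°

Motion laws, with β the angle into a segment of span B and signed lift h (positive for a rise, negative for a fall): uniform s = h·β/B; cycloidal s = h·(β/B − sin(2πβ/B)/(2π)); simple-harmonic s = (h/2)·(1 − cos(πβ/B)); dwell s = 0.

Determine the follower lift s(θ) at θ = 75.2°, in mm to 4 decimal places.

seg 1 [0°–71.3°] cycloidal, h=20: full span → s += 20 → s = 20.0000
seg 2 [71.3°–147.9°] cycloidal, h=19: θ=75.2° here. β=3.9, B=76.6. 19·(0.0509 − sin(2π·0.0509)/(2π)) = 0.0164 → s = 20.0164

20.0164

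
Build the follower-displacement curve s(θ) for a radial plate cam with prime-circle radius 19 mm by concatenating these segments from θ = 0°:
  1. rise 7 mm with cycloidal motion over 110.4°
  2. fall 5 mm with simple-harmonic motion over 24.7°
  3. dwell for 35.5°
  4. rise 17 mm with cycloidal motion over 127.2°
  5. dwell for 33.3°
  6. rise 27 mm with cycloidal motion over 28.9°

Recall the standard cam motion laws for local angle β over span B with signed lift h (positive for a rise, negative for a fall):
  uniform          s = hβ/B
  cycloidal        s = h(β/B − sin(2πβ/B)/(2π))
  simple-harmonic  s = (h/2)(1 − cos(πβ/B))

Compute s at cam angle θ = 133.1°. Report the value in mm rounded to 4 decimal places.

seg 1 [0°–110.4°] cycloidal, h=7: full span → s += 7 → s = 7.0000
seg 2 [110.4°–135.1°] simple-harmonic, h=-5: θ=133.1° here. β=22.7, B=24.7. -5/2·(1 − cos(π·0.9190)) = -4.9195 → s = 2.0805

2.0805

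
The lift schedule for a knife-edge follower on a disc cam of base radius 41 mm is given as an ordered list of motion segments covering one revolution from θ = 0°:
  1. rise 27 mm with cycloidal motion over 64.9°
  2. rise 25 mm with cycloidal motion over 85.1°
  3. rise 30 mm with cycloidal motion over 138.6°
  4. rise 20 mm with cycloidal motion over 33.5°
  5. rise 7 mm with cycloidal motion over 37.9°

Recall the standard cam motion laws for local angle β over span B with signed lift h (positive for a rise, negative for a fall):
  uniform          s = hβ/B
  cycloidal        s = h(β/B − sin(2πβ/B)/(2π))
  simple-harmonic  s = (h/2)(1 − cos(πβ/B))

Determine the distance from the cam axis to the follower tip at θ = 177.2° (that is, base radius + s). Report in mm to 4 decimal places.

seg 1 [0°–64.9°] cycloidal, h=27: full span → s += 27 → s = 27.0000
seg 2 [64.9°–150°] cycloidal, h=25: full span → s += 25 → s = 52.0000
seg 3 [150°–288.6°] cycloidal, h=30: θ=177.2° here. β=27.2, B=138.6. 30·(0.1962 − sin(2π·0.1962)/(2π)) = 1.3825 → s = 53.3825
radial distance = base radius + s = 41 + 53.3825 = 94.3825

94.3825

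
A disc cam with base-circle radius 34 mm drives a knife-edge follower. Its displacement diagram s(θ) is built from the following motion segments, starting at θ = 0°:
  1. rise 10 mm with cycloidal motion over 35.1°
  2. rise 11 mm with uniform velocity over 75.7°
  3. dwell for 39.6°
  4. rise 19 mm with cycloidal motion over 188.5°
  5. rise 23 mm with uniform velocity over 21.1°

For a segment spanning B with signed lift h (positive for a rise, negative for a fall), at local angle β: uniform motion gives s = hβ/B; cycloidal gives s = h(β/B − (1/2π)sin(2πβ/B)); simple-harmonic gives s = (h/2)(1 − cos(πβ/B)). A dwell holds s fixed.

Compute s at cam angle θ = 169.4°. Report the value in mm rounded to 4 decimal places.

seg 1 [0°–35.1°] cycloidal, h=10: full span → s += 10 → s = 10.0000
seg 2 [35.1°–110.8°] uniform, h=11: full span → s += 11 → s = 21.0000
seg 3 [110.8°–150.4°] dwell: s stays 21.0000
seg 4 [150.4°–338.9°] cycloidal, h=19: θ=169.4° here. β=19, B=188.5. 19·(0.1008 − sin(2π·0.1008)/(2π)) = 0.1255 → s = 21.1255

21.1255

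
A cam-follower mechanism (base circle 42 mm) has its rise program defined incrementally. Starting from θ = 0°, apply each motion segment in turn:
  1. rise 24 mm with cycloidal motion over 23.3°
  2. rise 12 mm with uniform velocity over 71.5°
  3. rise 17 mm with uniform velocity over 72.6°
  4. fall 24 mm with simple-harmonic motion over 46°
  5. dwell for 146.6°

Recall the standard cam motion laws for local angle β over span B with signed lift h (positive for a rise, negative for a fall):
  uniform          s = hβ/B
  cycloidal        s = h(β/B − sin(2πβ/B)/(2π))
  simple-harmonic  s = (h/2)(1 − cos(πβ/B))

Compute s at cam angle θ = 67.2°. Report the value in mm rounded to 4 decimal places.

seg 1 [0°–23.3°] cycloidal, h=24: full span → s += 24 → s = 24.0000
seg 2 [23.3°–94.8°] uniform, h=12: θ=67.2° here. β=43.9, B=71.5. 12·43.9/71.5 = 7.3678 → s = 31.3678

31.3678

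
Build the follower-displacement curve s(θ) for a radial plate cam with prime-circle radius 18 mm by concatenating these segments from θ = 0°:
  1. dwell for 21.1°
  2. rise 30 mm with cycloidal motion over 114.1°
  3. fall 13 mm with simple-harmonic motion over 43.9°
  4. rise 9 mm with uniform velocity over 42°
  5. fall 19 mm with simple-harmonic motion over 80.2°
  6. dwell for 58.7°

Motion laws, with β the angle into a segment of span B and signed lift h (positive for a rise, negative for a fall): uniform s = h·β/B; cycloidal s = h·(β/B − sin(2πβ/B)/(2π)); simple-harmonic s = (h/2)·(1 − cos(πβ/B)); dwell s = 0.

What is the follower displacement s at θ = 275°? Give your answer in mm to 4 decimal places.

seg 1 [0°–21.1°] dwell: s stays 0.0000
seg 2 [21.1°–135.2°] cycloidal, h=30: full span → s += 30 → s = 30.0000
seg 3 [135.2°–179.1°] simple-harmonic, h=-13: full span → s += -13 → s = 17.0000
seg 4 [179.1°–221.1°] uniform, h=9: full span → s += 9 → s = 26.0000
seg 5 [221.1°–301.3°] simple-harmonic, h=-19: θ=275° here. β=53.9, B=80.2. -19/2·(1 − cos(π·0.6721)) = -14.3890 → s = 11.6110

11.6110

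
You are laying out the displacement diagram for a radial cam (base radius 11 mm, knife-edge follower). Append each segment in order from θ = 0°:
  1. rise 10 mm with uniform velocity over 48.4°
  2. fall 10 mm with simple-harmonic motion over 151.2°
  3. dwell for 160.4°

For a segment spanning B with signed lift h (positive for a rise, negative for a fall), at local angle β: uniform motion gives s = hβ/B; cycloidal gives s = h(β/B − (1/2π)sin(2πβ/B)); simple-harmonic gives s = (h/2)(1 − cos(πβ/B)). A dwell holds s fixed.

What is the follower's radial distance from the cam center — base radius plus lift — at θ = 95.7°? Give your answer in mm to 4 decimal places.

seg 1 [0°–48.4°] uniform, h=10: full span → s += 10 → s = 10.0000
seg 2 [48.4°–199.6°] simple-harmonic, h=-10: θ=95.7° here. β=47.3, B=151.2. -10/2·(1 − cos(π·0.3128)) = -2.2265 → s = 7.7735
radial distance = base radius + s = 11 + 7.7735 = 18.7735

18.7735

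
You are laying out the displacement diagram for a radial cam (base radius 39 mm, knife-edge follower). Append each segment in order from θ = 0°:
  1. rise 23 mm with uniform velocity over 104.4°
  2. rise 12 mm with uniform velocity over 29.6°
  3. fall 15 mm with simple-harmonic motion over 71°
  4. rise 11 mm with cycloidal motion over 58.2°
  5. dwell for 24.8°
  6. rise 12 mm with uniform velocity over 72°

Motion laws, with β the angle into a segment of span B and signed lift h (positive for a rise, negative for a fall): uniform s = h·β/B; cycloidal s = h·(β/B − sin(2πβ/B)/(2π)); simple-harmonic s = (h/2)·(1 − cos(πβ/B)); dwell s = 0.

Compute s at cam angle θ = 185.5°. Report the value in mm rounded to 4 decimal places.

seg 1 [0°–104.4°] uniform, h=23: full span → s += 23 → s = 23.0000
seg 2 [104.4°–134°] uniform, h=12: full span → s += 12 → s = 35.0000
seg 3 [134°–205°] simple-harmonic, h=-15: θ=185.5° here. β=51.5, B=71. -15/2·(1 − cos(π·0.7254)) = -12.3772 → s = 22.6228

22.6228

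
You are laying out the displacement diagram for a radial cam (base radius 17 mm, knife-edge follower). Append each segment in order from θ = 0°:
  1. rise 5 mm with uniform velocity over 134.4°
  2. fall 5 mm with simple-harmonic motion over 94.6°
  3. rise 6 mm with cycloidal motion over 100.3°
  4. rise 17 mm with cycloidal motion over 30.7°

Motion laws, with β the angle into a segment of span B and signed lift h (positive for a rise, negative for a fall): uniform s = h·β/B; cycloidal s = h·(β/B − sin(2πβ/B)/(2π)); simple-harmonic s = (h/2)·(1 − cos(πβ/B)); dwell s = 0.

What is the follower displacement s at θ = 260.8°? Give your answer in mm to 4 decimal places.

seg 1 [0°–134.4°] uniform, h=5: full span → s += 5 → s = 5.0000
seg 2 [134.4°–229°] simple-harmonic, h=-5: full span → s += -5 → s = 0.0000
seg 3 [229°–329.3°] cycloidal, h=6: θ=260.8° here. β=31.8, B=100.3. 6·(0.3170 − sin(2π·0.3170)/(2π)) = 1.0309 → s = 1.0309

1.0309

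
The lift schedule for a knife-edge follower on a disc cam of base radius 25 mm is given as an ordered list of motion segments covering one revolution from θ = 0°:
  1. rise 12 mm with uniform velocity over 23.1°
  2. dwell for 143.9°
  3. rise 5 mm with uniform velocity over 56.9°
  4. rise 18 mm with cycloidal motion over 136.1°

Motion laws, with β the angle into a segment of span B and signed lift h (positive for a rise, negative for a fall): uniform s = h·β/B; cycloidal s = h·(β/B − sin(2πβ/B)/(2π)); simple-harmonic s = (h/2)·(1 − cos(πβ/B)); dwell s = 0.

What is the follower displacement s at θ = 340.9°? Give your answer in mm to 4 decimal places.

seg 1 [0°–23.1°] uniform, h=12: full span → s += 12 → s = 12.0000
seg 2 [23.1°–167°] dwell: s stays 12.0000
seg 3 [167°–223.9°] uniform, h=5: full span → s += 5 → s = 17.0000
seg 4 [223.9°–360°] cycloidal, h=18: θ=340.9° here. β=117, B=136.1. 18·(0.8597 − sin(2π·0.8597)/(2π)) = 17.6851 → s = 34.6851

34.6851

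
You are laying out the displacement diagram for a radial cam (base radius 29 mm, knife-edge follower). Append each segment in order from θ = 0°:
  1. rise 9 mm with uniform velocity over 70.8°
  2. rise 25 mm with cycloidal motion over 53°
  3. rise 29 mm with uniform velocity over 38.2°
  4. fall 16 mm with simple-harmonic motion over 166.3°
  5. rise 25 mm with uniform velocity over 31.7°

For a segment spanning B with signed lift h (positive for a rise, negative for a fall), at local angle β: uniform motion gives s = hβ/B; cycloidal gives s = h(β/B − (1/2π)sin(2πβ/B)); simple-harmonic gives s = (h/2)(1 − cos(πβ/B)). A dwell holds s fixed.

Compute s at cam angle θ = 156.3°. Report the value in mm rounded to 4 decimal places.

seg 1 [0°–70.8°] uniform, h=9: full span → s += 9 → s = 9.0000
seg 2 [70.8°–123.8°] cycloidal, h=25: full span → s += 25 → s = 34.0000
seg 3 [123.8°–162°] uniform, h=29: θ=156.3° here. β=32.5, B=38.2. 29·32.5/38.2 = 24.6728 → s = 58.6728

58.6728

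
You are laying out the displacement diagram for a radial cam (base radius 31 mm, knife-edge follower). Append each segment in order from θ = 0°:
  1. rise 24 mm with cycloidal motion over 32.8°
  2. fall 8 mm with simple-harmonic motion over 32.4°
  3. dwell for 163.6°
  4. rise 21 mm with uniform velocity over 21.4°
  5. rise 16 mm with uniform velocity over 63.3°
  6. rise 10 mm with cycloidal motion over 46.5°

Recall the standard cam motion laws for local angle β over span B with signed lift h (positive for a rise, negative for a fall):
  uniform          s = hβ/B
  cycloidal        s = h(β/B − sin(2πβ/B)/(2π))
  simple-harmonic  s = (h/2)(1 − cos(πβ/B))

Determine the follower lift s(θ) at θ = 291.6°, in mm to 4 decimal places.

seg 1 [0°–32.8°] cycloidal, h=24: full span → s += 24 → s = 24.0000
seg 2 [32.8°–65.2°] simple-harmonic, h=-8: full span → s += -8 → s = 16.0000
seg 3 [65.2°–228.8°] dwell: s stays 16.0000
seg 4 [228.8°–250.2°] uniform, h=21: full span → s += 21 → s = 37.0000
seg 5 [250.2°–313.5°] uniform, h=16: θ=291.6° here. β=41.4, B=63.3. 16·41.4/63.3 = 10.4645 → s = 47.4645

47.4645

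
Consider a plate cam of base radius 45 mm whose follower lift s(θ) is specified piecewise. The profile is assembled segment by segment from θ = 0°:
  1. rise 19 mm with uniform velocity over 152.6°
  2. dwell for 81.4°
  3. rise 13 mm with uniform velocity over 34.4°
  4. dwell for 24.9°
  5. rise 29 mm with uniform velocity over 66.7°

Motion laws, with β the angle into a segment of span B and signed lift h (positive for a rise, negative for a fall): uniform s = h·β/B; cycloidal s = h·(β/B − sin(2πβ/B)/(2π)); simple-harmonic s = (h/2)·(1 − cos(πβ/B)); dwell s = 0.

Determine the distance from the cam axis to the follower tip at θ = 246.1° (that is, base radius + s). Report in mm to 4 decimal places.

seg 1 [0°–152.6°] uniform, h=19: full span → s += 19 → s = 19.0000
seg 2 [152.6°–234°] dwell: s stays 19.0000
seg 3 [234°–268.4°] uniform, h=13: θ=246.1° here. β=12.1, B=34.4. 13·12.1/34.4 = 4.5727 → s = 23.5727
radial distance = base radius + s = 45 + 23.5727 = 68.5727

68.5727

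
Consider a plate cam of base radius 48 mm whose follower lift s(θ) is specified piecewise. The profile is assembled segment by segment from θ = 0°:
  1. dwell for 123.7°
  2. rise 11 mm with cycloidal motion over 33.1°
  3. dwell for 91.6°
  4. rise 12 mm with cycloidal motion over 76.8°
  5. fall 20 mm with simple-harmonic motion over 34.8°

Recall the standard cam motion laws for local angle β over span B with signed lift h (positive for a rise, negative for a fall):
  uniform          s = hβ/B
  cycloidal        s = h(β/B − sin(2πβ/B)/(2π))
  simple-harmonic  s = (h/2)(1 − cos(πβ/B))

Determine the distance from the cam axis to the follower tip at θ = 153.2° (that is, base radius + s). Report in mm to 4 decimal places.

seg 1 [0°–123.7°] dwell: s stays 0.0000
seg 2 [123.7°–156.8°] cycloidal, h=11: θ=153.2° here. β=29.5, B=33.1. 11·(0.8912 − sin(2π·0.8912)/(2π)) = 10.9090 → s = 10.9090
radial distance = base radius + s = 48 + 10.9090 = 58.9090

58.9090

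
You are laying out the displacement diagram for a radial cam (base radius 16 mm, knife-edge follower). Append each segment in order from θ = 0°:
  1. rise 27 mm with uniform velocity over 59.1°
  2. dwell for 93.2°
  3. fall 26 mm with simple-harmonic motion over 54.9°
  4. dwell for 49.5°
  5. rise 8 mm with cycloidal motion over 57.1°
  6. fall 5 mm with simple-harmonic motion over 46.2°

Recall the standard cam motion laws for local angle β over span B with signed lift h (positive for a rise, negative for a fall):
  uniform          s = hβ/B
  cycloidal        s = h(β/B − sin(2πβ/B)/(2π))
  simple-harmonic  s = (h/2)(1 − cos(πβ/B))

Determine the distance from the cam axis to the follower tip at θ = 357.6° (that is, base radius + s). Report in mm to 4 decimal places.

seg 1 [0°–59.1°] uniform, h=27: full span → s += 27 → s = 27.0000
seg 2 [59.1°–152.3°] dwell: s stays 27.0000
seg 3 [152.3°–207.2°] simple-harmonic, h=-26: full span → s += -26 → s = 1.0000
seg 4 [207.2°–256.7°] dwell: s stays 1.0000
seg 5 [256.7°–313.8°] cycloidal, h=8: full span → s += 8 → s = 9.0000
seg 6 [313.8°–360°] simple-harmonic, h=-5: θ=357.6° here. β=43.8, B=46.2. -5/2·(1 − cos(π·0.9481)) = -4.9668 → s = 4.0332
radial distance = base radius + s = 16 + 4.0332 = 20.0332

20.0332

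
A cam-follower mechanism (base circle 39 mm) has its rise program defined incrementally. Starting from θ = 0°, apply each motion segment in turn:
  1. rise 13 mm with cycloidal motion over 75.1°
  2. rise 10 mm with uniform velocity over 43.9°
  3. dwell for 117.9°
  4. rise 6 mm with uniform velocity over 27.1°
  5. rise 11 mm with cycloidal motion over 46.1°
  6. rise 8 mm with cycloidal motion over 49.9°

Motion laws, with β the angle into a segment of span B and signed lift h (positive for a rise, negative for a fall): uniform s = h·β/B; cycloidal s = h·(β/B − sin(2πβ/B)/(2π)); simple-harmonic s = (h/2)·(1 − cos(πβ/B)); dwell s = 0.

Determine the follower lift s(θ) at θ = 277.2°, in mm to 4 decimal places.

seg 1 [0°–75.1°] cycloidal, h=13: full span → s += 13 → s = 13.0000
seg 2 [75.1°–119°] uniform, h=10: full span → s += 10 → s = 23.0000
seg 3 [119°–236.9°] dwell: s stays 23.0000
seg 4 [236.9°–264°] uniform, h=6: full span → s += 6 → s = 29.0000
seg 5 [264°–310.1°] cycloidal, h=11: θ=277.2° here. β=13.2, B=46.1. 11·(0.2863 − sin(2π·0.2863)/(2π)) = 1.4444 → s = 30.4444

30.4444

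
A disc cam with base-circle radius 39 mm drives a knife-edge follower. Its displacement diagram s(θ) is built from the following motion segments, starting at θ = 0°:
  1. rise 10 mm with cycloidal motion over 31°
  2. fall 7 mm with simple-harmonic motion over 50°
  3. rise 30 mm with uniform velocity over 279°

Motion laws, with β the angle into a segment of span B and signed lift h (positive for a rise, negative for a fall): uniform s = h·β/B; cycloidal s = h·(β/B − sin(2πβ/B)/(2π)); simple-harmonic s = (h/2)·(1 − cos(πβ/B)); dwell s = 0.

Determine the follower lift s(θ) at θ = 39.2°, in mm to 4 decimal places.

seg 1 [0°–31°] cycloidal, h=10: full span → s += 10 → s = 10.0000
seg 2 [31°–81°] simple-harmonic, h=-7: θ=39.2° here. β=8.2, B=50. -7/2·(1 − cos(π·0.1640)) = -0.4544 → s = 9.5456

9.5456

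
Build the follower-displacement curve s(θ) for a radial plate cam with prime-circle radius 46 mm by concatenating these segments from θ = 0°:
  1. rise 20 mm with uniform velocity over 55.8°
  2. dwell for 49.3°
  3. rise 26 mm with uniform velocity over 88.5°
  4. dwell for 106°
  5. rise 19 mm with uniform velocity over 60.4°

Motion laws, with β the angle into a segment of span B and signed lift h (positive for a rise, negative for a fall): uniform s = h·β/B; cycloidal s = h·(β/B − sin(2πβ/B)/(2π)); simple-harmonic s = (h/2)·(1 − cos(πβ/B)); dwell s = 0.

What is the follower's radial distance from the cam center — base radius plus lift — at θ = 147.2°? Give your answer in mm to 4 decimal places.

seg 1 [0°–55.8°] uniform, h=20: full span → s += 20 → s = 20.0000
seg 2 [55.8°–105.1°] dwell: s stays 20.0000
seg 3 [105.1°–193.6°] uniform, h=26: θ=147.2° here. β=42.1, B=88.5. 26·42.1/88.5 = 12.3684 → s = 32.3684
radial distance = base radius + s = 46 + 32.3684 = 78.3684

78.3684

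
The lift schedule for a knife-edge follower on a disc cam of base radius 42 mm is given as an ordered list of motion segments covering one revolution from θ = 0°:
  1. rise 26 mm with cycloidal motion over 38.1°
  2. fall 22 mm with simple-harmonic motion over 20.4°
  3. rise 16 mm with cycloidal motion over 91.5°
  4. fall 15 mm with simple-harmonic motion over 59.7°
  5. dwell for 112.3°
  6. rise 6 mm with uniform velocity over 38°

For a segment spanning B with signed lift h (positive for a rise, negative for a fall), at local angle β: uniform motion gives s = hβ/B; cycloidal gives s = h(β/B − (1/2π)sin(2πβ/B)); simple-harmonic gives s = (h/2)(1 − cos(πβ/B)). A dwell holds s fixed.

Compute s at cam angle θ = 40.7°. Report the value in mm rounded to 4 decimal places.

seg 1 [0°–38.1°] cycloidal, h=26: full span → s += 26 → s = 26.0000
seg 2 [38.1°–58.5°] simple-harmonic, h=-22: θ=40.7° here. β=2.6, B=20.4. -22/2·(1 − cos(π·0.1275)) = -0.8700 → s = 25.1300

25.1300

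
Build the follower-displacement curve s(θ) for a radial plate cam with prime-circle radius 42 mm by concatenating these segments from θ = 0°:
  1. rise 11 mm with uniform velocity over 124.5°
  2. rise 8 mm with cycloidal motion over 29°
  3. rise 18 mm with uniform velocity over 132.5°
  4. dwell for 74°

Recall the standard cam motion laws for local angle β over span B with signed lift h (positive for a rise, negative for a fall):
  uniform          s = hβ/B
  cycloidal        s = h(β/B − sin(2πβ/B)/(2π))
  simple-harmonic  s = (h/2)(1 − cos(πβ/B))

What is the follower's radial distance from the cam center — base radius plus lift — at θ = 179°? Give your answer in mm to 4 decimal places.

seg 1 [0°–124.5°] uniform, h=11: full span → s += 11 → s = 11.0000
seg 2 [124.5°–153.5°] cycloidal, h=8: full span → s += 8 → s = 19.0000
seg 3 [153.5°–286°] uniform, h=18: θ=179° here. β=25.5, B=132.5. 18·25.5/132.5 = 3.4642 → s = 22.4642
radial distance = base radius + s = 42 + 22.4642 = 64.4642

64.4642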